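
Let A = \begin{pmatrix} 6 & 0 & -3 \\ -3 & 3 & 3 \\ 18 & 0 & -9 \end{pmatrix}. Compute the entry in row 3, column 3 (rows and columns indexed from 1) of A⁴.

Characteristic polynomial: r^3 - 9r = r(r - 3)(r + 3), so the eigenvalues are -3, 0, 3.
r=0: eigenvector (1, -1, 2).
r=3: eigenvector (0, 1, 0).
r=-3: eigenvector (-1, 1, -3).
P = [[1, 0, -1], [-1, 1, 1], [2, 0, -3]], D = diag(0, 3, -3), P⁻¹ = [[3, 0, -1], [1, 1, 0], [2, 0, -1]].
A⁴ = P·diag(0, 81, 81)·P⁻¹ = [[-162, 0, 81], [243, 81, -81], [-486, 0, 243]].
The requested entry is 243.

243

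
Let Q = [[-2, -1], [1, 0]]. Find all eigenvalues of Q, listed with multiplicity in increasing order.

-1, -1

Characteristic polynomial: p(t) = t^2 + 2t + 1 = (t + 1)^2.
Roots (with multiplicity): -1, -1.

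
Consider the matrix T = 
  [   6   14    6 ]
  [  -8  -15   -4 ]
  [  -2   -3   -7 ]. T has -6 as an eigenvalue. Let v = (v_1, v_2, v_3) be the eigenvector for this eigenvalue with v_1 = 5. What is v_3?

-10

T + 6I = [[12, 14, 6], [-8, -9, -4], [-2, -3, -1]].
Solving (T + 6I)v = 0 gives the eigenspace spanned by (5, 0, -10).
With v_1 = 5, v = (5, 0, -10), so v_3 = -10.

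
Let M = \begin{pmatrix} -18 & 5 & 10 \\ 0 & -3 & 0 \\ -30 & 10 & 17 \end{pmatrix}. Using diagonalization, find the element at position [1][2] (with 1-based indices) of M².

Characteristic polynomial: r^3 + 4r^2 - 3r - 18 = (r - 2)(r + 3)^2, so the eigenvalues are -3, -3, 2.
r=-3: eigenvector (-1, 1, -2).
r=2: eigenvector (1, 0, 2).
r=-3: eigenvector (-2, 0, -3).
P = [[-1, 1, -2], [1, 0, 0], [-2, 2, -3]], D = diag(-3, 2, -3), P⁻¹ = [[0, 1, 0], [-3, 1, 2], [-2, 0, 1]].
M² = P·diag(9, 4, 9)·P⁻¹ = [[24, -5, -10], [0, 9, 0], [30, -10, -11]].
The requested entry is -5.

-5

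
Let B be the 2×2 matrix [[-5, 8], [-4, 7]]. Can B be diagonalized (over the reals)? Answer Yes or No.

Characteristic polynomial: p(s) = s^2 - 2s - 3 = (s - 3)(s + 1).
All 2 eigenvalues are distinct, so B is diagonalizable.

Yes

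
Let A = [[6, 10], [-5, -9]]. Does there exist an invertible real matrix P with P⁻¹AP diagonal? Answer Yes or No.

Yes

Characteristic polynomial: p(μ) = μ^2 + 3μ - 4 = (μ - 1)(μ + 4).
All 2 eigenvalues are distinct, so A is diagonalizable.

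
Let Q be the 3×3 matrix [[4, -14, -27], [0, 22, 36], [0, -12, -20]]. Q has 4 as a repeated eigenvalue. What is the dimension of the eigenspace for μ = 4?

1

Q − 4I = [[0, -14, -27], [0, 18, 36], [0, -12, -24]].
This matrix has rank 2, so its null space has dimension 3 − 2 = 1.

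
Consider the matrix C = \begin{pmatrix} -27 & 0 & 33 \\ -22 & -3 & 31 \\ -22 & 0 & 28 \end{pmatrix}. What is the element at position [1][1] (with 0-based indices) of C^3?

Characteristic polynomial: s^3 + 2s^2 - 33s - 90 = (s - 6)(s + 3)(s + 5), so the eigenvalues are -5, -3, 6.
s=-5: eigenvector (3, 2, 2).
s=-3: eigenvector (0, 1, 0).
s=6: eigenvector (1, 1, 1).
P = [[3, 0, 1], [2, 1, 1], [2, 0, 1]], D = diag(-5, -3, 6), P⁻¹ = [[1, 0, -1], [0, 1, -1], [-2, 0, 3]].
C³ = P·diag(-125, -27, 216)·P⁻¹ = [[-807, 0, 1023], [-682, -27, 925], [-682, 0, 898]].
The requested entry is -27.

-27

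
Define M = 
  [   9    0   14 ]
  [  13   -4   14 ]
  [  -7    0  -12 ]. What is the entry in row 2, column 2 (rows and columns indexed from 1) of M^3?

Characteristic polynomial: r^3 + 7r^2 + 2r - 40 = (r - 2)(r + 4)(r + 5), so the eigenvalues are -5, -4, 2.
r=-5: eigenvector (1, 1, -1).
r=-4: eigenvector (0, 1, 0).
r=2: eigenvector (2, 2, -1).
P = [[1, 0, 2], [1, 1, 2], [-1, 0, -1]], D = diag(-5, -4, 2), P⁻¹ = [[-1, 0, -2], [-1, 1, 0], [1, 0, 1]].
M³ = P·diag(-125, -64, 8)·P⁻¹ = [[141, 0, 266], [205, -64, 266], [-133, 0, -258]].
The requested entry is -64.

-64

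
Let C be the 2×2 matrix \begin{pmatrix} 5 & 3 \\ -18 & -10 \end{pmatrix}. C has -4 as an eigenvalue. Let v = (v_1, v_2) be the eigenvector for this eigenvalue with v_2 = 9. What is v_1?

C + 4I = [[9, 3], [-18, -6]].
Solving (C + 4I)v = 0 gives the eigenspace spanned by (-3, 9).
With v_2 = 9, v = (-3, 9), so v_1 = -3.

-3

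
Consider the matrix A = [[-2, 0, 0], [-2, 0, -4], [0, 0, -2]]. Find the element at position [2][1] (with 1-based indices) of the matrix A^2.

Characteristic polynomial: μ^3 + 4μ^2 + 4μ = μ(μ + 2)^2, so the eigenvalues are -2, -2, 0.
μ=-2: eigenvector (3, 1, -1).
μ=0: eigenvector (0, 1, 0).
μ=-2: eigenvector (-2, 0, 1).
P = [[3, 0, -2], [1, 1, 0], [-1, 0, 1]], D = diag(-2, 0, -2), P⁻¹ = [[1, 0, 2], [-1, 1, -2], [1, 0, 3]].
A² = P·diag(4, 0, 4)·P⁻¹ = [[4, 0, 0], [4, 0, 8], [0, 0, 4]].
The requested entry is 4.

4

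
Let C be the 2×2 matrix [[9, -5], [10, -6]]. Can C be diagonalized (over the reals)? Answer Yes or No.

Yes

Characteristic polynomial: p(r) = r^2 - 3r - 4 = (r - 4)(r + 1).
All 2 eigenvalues are distinct, so C is diagonalizable.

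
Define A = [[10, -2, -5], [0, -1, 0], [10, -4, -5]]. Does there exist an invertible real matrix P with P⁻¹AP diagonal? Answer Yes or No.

Characteristic polynomial: p(s) = s^3 - 4s^2 - 5s = s(s - 5)(s + 1).
All 3 eigenvalues are distinct, so A is diagonalizable.

Yes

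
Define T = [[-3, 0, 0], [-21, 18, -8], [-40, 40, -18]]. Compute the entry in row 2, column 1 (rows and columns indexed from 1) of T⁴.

65

Characteristic polynomial: μ^3 + 3μ^2 - 4μ - 12 = (μ - 2)(μ + 2)(μ + 3), so the eigenvalues are -3, -2, 2.
μ=-3: eigenvector (1, 1, 0).
μ=-2: eigenvector (0, 2, 5).
μ=2: eigenvector (0, 1, 2).
P = [[1, 0, 0], [1, 2, 1], [0, 5, 2]], D = diag(-3, -2, 2), P⁻¹ = [[1, 0, 0], [2, -2, 1], [-5, 5, -2]].
T⁴ = P·diag(81, 16, 16)·P⁻¹ = [[81, 0, 0], [65, 16, 0], [0, 0, 16]].
The requested entry is 65.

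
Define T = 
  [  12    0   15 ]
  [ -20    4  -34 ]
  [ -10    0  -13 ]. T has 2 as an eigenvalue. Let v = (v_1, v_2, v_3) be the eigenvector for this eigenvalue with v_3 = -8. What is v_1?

12

T − 2I = [[10, 0, 15], [-20, 2, -34], [-10, 0, -15]].
Solving (T − 2I)v = 0 gives the eigenspace spanned by (12, -16, -8).
With v_3 = -8, v = (12, -16, -8), so v_1 = 12.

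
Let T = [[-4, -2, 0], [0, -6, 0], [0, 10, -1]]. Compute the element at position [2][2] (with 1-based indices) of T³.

-216

Characteristic polynomial: r^3 + 11r^2 + 34r + 24 = (r + 1)(r + 4)(r + 6), so the eigenvalues are -6, -4, -1.
r=-4: eigenvector (1, 0, 0).
r=-6: eigenvector (1, 1, -2).
r=-1: eigenvector (0, 0, 1).
P = [[1, 1, 0], [0, 1, 0], [0, -2, 1]], D = diag(-4, -6, -1), P⁻¹ = [[1, -1, 0], [0, 1, 0], [0, 2, 1]].
T³ = P·diag(-64, -216, -1)·P⁻¹ = [[-64, -152, 0], [0, -216, 0], [0, 430, -1]].
The requested entry is -216.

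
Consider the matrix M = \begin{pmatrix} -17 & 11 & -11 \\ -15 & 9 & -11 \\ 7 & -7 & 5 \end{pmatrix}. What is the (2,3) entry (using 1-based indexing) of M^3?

-341

Characteristic polynomial: t^3 + 3t^2 - 28t - 60 = (t - 5)(t + 2)(t + 6), so the eigenvalues are -6, -2, 5.
t=5: eigenvector (1, 1, -1).
t=-2: eigenvector (0, 1, 1).
t=-6: eigenvector (1, 1, 0).
P = [[1, 0, 1], [1, 1, 1], [-1, 1, 0]], D = diag(5, -2, -6), P⁻¹ = [[-1, 1, -1], [-1, 1, 0], [2, -1, 1]].
M³ = P·diag(125, -8, -216)·P⁻¹ = [[-557, 341, -341], [-549, 333, -341], [133, -133, 125]].
The requested entry is -341.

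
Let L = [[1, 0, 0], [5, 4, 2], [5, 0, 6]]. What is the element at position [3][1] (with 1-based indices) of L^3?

215

Characteristic polynomial: r^3 - 11r^2 + 34r - 24 = (r - 6)(r - 4)(r - 1), so the eigenvalues are 1, 4, 6.
r=4: eigenvector (0, 1, 0).
r=1: eigenvector (1, -1, -1).
r=6: eigenvector (0, 1, 1).
P = [[0, 1, 0], [1, -1, 1], [0, -1, 1]], D = diag(4, 1, 6), P⁻¹ = [[0, 1, -1], [1, 0, 0], [1, 0, 1]].
L³ = P·diag(64, 1, 216)·P⁻¹ = [[1, 0, 0], [215, 64, 152], [215, 0, 216]].
The requested entry is 215.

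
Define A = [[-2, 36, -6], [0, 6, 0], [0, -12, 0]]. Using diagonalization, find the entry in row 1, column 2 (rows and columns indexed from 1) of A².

216

Characteristic polynomial: λ^3 - 4λ^2 - 12λ = λ(λ - 6)(λ + 2), so the eigenvalues are -2, 0, 6.
λ=0: eigenvector (3, 0, -1).
λ=-2: eigenvector (1, 0, 0).
λ=6: eigenvector (6, 1, -2).
P = [[3, 1, 6], [0, 0, 1], [-1, 0, -2]], D = diag(0, -2, 6), P⁻¹ = [[0, -2, -1], [1, 0, 3], [0, 1, 0]].
A² = P·diag(0, 4, 36)·P⁻¹ = [[4, 216, 12], [0, 36, 0], [0, -72, 0]].
The requested entry is 216.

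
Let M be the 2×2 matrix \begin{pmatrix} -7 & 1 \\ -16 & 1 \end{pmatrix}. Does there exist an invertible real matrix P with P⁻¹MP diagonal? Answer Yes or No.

No

Characteristic polynomial: p(t) = t^2 + 6t + 9 = (t + 3)^2.
t = -3 has algebraic multiplicity 2; rank(M + 3I) = 1, so geometric multiplicity = 1.
Geometric multiplicity < algebraic multiplicity, so M is not diagonalizable.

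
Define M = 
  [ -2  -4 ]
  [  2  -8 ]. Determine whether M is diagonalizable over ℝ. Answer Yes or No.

Characteristic polynomial: p(r) = r^2 + 10r + 24 = (r + 4)(r + 6).
All 2 eigenvalues are distinct, so M is diagonalizable.

Yes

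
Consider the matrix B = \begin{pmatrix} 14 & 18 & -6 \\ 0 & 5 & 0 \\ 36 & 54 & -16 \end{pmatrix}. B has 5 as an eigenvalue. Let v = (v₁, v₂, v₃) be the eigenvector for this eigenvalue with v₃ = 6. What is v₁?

B − 5I = [[9, 18, -6], [0, 0, 0], [36, 54, -21]].
Solving (B − 5I)v = 0 gives the eigenspace spanned by (2, 1, 6).
With v₃ = 6, v = (2, 1, 6), so v₁ = 2.

2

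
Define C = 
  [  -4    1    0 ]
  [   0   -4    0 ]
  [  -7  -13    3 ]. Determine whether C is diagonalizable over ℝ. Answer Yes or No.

No

Characteristic polynomial: p(s) = s^3 + 5s^2 - 8s - 48 = (s - 3)(s + 4)^2.
s = -4 has algebraic multiplicity 2; rank(C + 4I) = 2, so geometric multiplicity = 1.
Geometric multiplicity < algebraic multiplicity, so C is not diagonalizable.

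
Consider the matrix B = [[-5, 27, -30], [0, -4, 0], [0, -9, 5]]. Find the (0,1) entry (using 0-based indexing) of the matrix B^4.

1107

Characteristic polynomial: t^3 + 4t^2 - 25t - 100 = (t - 5)(t + 4)(t + 5), so the eigenvalues are -5, -4, 5.
t=-4: eigenvector (-3, 1, 1).
t=-5: eigenvector (1, 0, 0).
t=5: eigenvector (-3, 0, 1).
P = [[-3, 1, -3], [1, 0, 0], [1, 0, 1]], D = diag(-4, -5, 5), P⁻¹ = [[0, 1, 0], [1, 0, 3], [0, -1, 1]].
B⁴ = P·diag(256, 625, 625)·P⁻¹ = [[625, 1107, 0], [0, 256, 0], [0, -369, 625]].
The requested entry is 1107.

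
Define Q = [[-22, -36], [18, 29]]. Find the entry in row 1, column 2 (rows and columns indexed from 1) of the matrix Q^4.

-7308

Characteristic polynomial: s^2 - 7s + 10 = (s - 5)(s - 2), so the eigenvalues are 2, 5.
s=2: eigenvector (3, -2).
s=5: eigenvector (4, -3).
P = [[3, 4], [-2, -3]], D = diag(2, 5), P⁻¹ = [[3, 4], [-2, -3]].
Q⁴ = P·diag(16, 625)·P⁻¹ = [[-4856, -7308], [3654, 5497]].
The requested entry is -7308.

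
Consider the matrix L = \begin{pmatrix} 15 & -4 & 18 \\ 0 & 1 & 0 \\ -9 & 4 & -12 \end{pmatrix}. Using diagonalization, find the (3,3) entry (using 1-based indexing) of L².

-18

Characteristic polynomial: μ^3 - 4μ^2 - 15μ + 18 = (μ - 6)(μ - 1)(μ + 3), so the eigenvalues are -3, 1, 6.
μ=-3: eigenvector (1, 0, -1).
μ=1: eigenvector (-1, 1, 1).
μ=6: eigenvector (2, 0, -1).
P = [[1, -1, 2], [0, 1, 0], [-1, 1, -1]], D = diag(-3, 1, 6), P⁻¹ = [[-1, 1, -2], [0, 1, 0], [1, 0, 1]].
L² = P·diag(9, 1, 36)·P⁻¹ = [[63, 8, 54], [0, 1, 0], [-27, -8, -18]].
The requested entry is -18.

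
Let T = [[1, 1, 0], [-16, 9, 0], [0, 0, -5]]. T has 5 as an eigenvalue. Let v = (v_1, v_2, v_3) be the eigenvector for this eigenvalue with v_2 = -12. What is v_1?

-3

T − 5I = [[-4, 1, 0], [-16, 4, 0], [0, 0, -10]].
Solving (T − 5I)v = 0 gives the eigenspace spanned by (-3, -12, 0).
With v_2 = -12, v = (-3, -12, 0), so v_1 = -3.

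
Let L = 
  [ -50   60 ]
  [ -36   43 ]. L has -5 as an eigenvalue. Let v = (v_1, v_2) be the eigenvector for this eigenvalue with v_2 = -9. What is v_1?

-12

L + 5I = [[-45, 60], [-36, 48]].
Solving (L + 5I)v = 0 gives the eigenspace spanned by (-12, -9).
With v_2 = -9, v = (-12, -9), so v_1 = -12.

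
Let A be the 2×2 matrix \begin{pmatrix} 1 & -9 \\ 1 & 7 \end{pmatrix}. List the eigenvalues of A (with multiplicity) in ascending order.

4, 4

Characteristic polynomial: p(t) = t^2 - 8t + 16 = (t - 4)^2.
Roots (with multiplicity): 4, 4.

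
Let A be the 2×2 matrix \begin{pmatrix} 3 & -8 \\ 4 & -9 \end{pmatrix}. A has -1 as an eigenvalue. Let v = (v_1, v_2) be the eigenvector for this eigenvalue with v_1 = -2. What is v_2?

A + 1I = [[4, -8], [4, -8]].
Solving (A + 1I)v = 0 gives the eigenspace spanned by (-2, -1).
With v_1 = -2, v = (-2, -1), so v_2 = -1.

-1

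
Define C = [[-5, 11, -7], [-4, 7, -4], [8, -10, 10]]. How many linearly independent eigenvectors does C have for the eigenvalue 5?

1

C − 5I = [[-10, 11, -7], [-4, 2, -4], [8, -10, 5]].
This matrix has rank 2, so its null space has dimension 3 − 2 = 1.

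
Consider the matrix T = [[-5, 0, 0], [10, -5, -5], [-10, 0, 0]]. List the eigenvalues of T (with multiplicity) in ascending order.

Characteristic polynomial: p(s) = s^3 + 10s^2 + 25s = s(s + 5)^2.
Roots (with multiplicity): -5, -5, 0.

-5, -5, 0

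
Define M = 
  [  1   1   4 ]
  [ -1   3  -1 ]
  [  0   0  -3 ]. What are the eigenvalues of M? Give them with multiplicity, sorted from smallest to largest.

-3, 2, 2

Characteristic polynomial: p(λ) = λ^3 - λ^2 - 8λ + 12 = (λ - 2)^2(λ + 3).
Roots (with multiplicity): -3, 2, 2.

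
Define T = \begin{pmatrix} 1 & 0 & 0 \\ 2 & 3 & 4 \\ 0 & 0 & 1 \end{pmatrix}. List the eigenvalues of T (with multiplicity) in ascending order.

1, 1, 3

Characteristic polynomial: p(λ) = λ^3 - 5λ^2 + 7λ - 3 = (λ - 3)(λ - 1)^2.
Roots (with multiplicity): 1, 1, 3.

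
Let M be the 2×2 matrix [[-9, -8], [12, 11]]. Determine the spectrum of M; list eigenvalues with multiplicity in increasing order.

Characteristic polynomial: p(μ) = μ^2 - 2μ - 3 = (μ - 3)(μ + 1).
Roots (with multiplicity): -1, 3.

-1, 3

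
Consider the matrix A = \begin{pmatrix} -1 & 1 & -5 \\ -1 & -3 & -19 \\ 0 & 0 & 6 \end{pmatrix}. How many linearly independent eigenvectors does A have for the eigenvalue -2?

A + 2I = [[1, 1, -5], [-1, -1, -19], [0, 0, 8]].
This matrix has rank 2, so its null space has dimension 3 − 2 = 1.

1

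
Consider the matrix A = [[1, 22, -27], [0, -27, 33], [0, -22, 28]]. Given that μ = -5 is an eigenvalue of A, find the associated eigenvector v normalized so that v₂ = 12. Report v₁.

A + 5I = [[6, 22, -27], [0, -22, 33], [0, -22, 33]].
Solving (A + 5I)v = 0 gives the eigenspace spanned by (-8, 12, 8).
With v₂ = 12, v = (-8, 12, 8), so v₁ = -8.

-8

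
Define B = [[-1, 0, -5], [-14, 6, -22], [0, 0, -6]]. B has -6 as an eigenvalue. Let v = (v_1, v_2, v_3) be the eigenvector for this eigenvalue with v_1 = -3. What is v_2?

B + 6I = [[5, 0, -5], [-14, 12, -22], [0, 0, 0]].
Solving (B + 6I)v = 0 gives the eigenspace spanned by (-3, -9, -3).
With v_1 = -3, v = (-3, -9, -3), so v_2 = -9.

-9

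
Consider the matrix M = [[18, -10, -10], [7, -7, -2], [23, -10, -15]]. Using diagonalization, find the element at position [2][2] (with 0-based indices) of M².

15

Characteristic polynomial: s^3 + 4s^2 - 11s - 30 = (s - 3)(s + 2)(s + 5), so the eigenvalues are -5, -2, 3.
s=-5: eigenvector (0, -1, 1).
s=3: eigenvector (-2, -1, -2).
s=-2: eigenvector (1, 1, 1).
P = [[0, -2, 1], [-1, -1, 1], [1, -2, 1]], D = diag(-5, 3, -2), P⁻¹ = [[-1, 0, 1], [-2, 1, 1], [-3, 2, 2]].
M² = P·diag(25, 9, 4)·P⁻¹ = [[24, -10, -10], [31, -1, -26], [-1, -10, 15]].
The requested entry is 15.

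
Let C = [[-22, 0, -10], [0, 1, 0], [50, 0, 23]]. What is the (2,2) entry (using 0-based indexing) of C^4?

341

Characteristic polynomial: t^3 - 2t^2 - 5t + 6 = (t - 3)(t - 1)(t + 2), so the eigenvalues are -2, 1, 3.
t=-2: eigenvector (1, 0, -2).
t=1: eigenvector (0, 1, 0).
t=3: eigenvector (-2, 0, 5).
P = [[1, 0, -2], [0, 1, 0], [-2, 0, 5]], D = diag(-2, 1, 3), P⁻¹ = [[5, 0, 2], [0, 1, 0], [2, 0, 1]].
C⁴ = P·diag(16, 1, 81)·P⁻¹ = [[-244, 0, -130], [0, 1, 0], [650, 0, 341]].
The requested entry is 341.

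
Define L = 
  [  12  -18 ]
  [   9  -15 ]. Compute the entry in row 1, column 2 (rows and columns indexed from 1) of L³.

-486

Characteristic polynomial: μ^2 + 3μ - 18 = (μ - 3)(μ + 6), so the eigenvalues are -6, 3.
μ=-6: eigenvector (1, 1).
μ=3: eigenvector (-2, -1).
P = [[1, -2], [1, -1]], D = diag(-6, 3), P⁻¹ = [[-1, 2], [-1, 1]].
L³ = P·diag(-216, 27)·P⁻¹ = [[270, -486], [243, -459]].
The requested entry is -486.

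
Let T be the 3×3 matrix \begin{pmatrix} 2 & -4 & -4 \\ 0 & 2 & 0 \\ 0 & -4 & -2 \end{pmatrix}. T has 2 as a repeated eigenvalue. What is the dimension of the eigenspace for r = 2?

2

T − 2I = [[0, -4, -4], [0, 0, 0], [0, -4, -4]].
This matrix has rank 1, so its null space has dimension 3 − 1 = 2.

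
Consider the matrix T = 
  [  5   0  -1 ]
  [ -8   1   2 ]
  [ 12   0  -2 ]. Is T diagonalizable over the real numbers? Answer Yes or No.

Characteristic polynomial: p(s) = s^3 - 4s^2 + 5s - 2 = (s - 2)(s - 1)^2.
s = 1 has algebraic multiplicity 2; rank(T − 1I) = 1, so geometric multiplicity = 2.
Every eigenvalue has geometric = algebraic multiplicity, so T is diagonalizable.

Yes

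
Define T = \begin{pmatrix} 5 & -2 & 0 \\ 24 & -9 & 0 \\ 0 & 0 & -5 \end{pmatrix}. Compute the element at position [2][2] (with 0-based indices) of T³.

-125

Characteristic polynomial: λ^3 + 9λ^2 + 23λ + 15 = (λ + 1)(λ + 3)(λ + 5), so the eigenvalues are -5, -3, -1.
λ=-5: eigenvector (0, 0, 1).
λ=-1: eigenvector (1, 3, 0).
λ=-3: eigenvector (-1, -4, 0).
P = [[0, 1, -1], [0, 3, -4], [1, 0, 0]], D = diag(-5, -1, -3), P⁻¹ = [[0, 0, 1], [4, -1, 0], [3, -1, 0]].
T³ = P·diag(-125, -1, -27)·P⁻¹ = [[77, -26, 0], [312, -105, 0], [0, 0, -125]].
The requested entry is -125.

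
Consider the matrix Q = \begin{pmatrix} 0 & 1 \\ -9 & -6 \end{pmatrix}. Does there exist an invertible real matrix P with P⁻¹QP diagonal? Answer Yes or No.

No

Characteristic polynomial: p(μ) = μ^2 + 6μ + 9 = (μ + 3)^2.
μ = -3 has algebraic multiplicity 2; rank(Q + 3I) = 1, so geometric multiplicity = 1.
Geometric multiplicity < algebraic multiplicity, so Q is not diagonalizable.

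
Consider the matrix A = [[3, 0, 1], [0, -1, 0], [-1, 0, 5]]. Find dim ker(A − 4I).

1

A − 4I = [[-1, 0, 1], [0, -5, 0], [-1, 0, 1]].
This matrix has rank 2, so its null space has dimension 3 − 2 = 1.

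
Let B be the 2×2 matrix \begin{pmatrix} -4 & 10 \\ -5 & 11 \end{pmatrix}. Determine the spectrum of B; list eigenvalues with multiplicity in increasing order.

1, 6

Characteristic polynomial: p(λ) = λ^2 - 7λ + 6 = (λ - 6)(λ - 1).
Roots (with multiplicity): 1, 6.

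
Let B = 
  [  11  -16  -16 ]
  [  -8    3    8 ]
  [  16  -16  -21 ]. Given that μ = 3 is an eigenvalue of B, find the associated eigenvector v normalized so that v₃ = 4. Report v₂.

-2

B − 3I = [[8, -16, -16], [-8, 0, 8], [16, -16, -24]].
Solving (B − 3I)v = 0 gives the eigenspace spanned by (4, -2, 4).
With v₃ = 4, v = (4, -2, 4), so v₂ = -2.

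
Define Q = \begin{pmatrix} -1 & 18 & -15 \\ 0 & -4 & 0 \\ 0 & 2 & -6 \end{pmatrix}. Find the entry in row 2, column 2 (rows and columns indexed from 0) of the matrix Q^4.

Characteristic polynomial: λ^3 + 11λ^2 + 34λ + 24 = (λ + 1)(λ + 4)(λ + 6), so the eigenvalues are -6, -4, -1.
λ=-1: eigenvector (1, 0, 0).
λ=-6: eigenvector (3, 0, 1).
λ=-4: eigenvector (-1, 1, 1).
P = [[1, 3, -1], [0, 0, 1], [0, 1, 1]], D = diag(-1, -6, -4), P⁻¹ = [[1, 4, -3], [0, -1, 1], [0, 1, 0]].
Q⁴ = P·diag(1, 1296, 256)·P⁻¹ = [[1, -4140, 3885], [0, 256, 0], [0, -1040, 1296]].
The requested entry is 1296.

1296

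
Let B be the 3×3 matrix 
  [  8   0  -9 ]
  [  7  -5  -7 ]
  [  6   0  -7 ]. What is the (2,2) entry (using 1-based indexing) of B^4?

Characteristic polynomial: μ^3 + 4μ^2 - 7μ - 10 = (μ - 2)(μ + 1)(μ + 5), so the eigenvalues are -5, -1, 2.
μ=2: eigenvector (3, 1, 2).
μ=-5: eigenvector (0, 1, 0).
μ=-1: eigenvector (1, 0, 1).
P = [[3, 0, 1], [1, 1, 0], [2, 0, 1]], D = diag(2, -5, -1), P⁻¹ = [[1, 0, -1], [-1, 1, 1], [-2, 0, 3]].
B⁴ = P·diag(16, 625, 1)·P⁻¹ = [[46, 0, -45], [-609, 625, 609], [30, 0, -29]].
The requested entry is 625.

625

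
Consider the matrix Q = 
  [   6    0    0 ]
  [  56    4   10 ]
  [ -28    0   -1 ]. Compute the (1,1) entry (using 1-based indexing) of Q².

36

Characteristic polynomial: λ^3 - 9λ^2 + 14λ + 24 = (λ - 6)(λ - 4)(λ + 1), so the eigenvalues are -1, 4, 6.
λ=6: eigenvector (1, 8, -4).
λ=4: eigenvector (0, 1, 0).
λ=-1: eigenvector (0, -2, 1).
P = [[1, 0, 0], [8, 1, -2], [-4, 0, 1]], D = diag(6, 4, -1), P⁻¹ = [[1, 0, 0], [0, 1, 2], [4, 0, 1]].
Q² = P·diag(36, 16, 1)·P⁻¹ = [[36, 0, 0], [280, 16, 30], [-140, 0, 1]].
The requested entry is 36.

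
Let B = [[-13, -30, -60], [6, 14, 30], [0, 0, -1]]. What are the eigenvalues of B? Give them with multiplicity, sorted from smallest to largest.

Characteristic polynomial: p(λ) = λ^3 - 3λ - 2 = (λ - 2)(λ + 1)^2.
Roots (with multiplicity): -1, -1, 2.

-1, -1, 2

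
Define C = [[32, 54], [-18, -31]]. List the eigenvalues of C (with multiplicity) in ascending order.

-4, 5

Characteristic polynomial: p(s) = s^2 - s - 20 = (s - 5)(s + 4).
Roots (with multiplicity): -4, 5.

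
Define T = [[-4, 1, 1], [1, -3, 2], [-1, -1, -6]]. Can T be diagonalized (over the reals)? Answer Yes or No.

No

Characteristic polynomial: p(λ) = λ^3 + 13λ^2 + 56λ + 80 = (λ + 4)^2(λ + 5).
λ = -4 has algebraic multiplicity 2; rank(T + 4I) = 2, so geometric multiplicity = 1.
Geometric multiplicity < algebraic multiplicity, so T is not diagonalizable.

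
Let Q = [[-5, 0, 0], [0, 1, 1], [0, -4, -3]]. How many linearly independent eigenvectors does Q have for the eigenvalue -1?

1

Q + 1I = [[-4, 0, 0], [0, 2, 1], [0, -4, -2]].
This matrix has rank 2, so its null space has dimension 3 − 2 = 1.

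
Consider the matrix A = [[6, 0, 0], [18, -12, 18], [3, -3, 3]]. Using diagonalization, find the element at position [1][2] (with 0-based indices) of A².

Characteristic polynomial: r^3 + 3r^2 - 36r - 108 = (r - 6)(r + 3)(r + 6), so the eigenvalues are -6, -3, 6.
r=6: eigenvector (1, 1, 0).
r=-6: eigenvector (0, 3, 1).
r=-3: eigenvector (0, 2, 1).
P = [[1, 0, 0], [1, 3, 2], [0, 1, 1]], D = diag(6, -6, -3), P⁻¹ = [[1, 0, 0], [-1, 1, -2], [1, -1, 3]].
A² = P·diag(36, 36, 9)·P⁻¹ = [[36, 0, 0], [-54, 90, -162], [-27, 27, -45]].
The requested entry is -162.

-162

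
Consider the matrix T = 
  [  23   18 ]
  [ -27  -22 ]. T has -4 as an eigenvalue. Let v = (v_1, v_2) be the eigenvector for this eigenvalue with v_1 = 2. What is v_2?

T + 4I = [[27, 18], [-27, -18]].
Solving (T + 4I)v = 0 gives the eigenspace spanned by (2, -3).
With v_1 = 2, v = (2, -3), so v_2 = -3.

-3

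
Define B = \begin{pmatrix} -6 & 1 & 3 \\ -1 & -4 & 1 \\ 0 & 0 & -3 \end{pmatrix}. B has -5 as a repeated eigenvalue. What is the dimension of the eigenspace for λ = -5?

B + 5I = [[-1, 1, 3], [-1, 1, 1], [0, 0, 2]].
This matrix has rank 2, so its null space has dimension 3 − 2 = 1.

1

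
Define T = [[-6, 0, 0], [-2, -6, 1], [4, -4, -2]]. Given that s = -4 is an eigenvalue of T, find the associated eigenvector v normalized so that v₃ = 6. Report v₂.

T + 4I = [[-2, 0, 0], [-2, -2, 1], [4, -4, 2]].
Solving (T + 4I)v = 0 gives the eigenspace spanned by (0, 3, 6).
With v₃ = 6, v = (0, 3, 6), so v₂ = 3.

3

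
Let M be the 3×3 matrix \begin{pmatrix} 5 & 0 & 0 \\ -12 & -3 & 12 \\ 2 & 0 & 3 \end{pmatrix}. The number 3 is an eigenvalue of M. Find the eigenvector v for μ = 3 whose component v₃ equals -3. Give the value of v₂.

-6

M − 3I = [[2, 0, 0], [-12, -6, 12], [2, 0, 0]].
Solving (M − 3I)v = 0 gives the eigenspace spanned by (0, -6, -3).
With v₃ = -3, v = (0, -6, -3), so v₂ = -6.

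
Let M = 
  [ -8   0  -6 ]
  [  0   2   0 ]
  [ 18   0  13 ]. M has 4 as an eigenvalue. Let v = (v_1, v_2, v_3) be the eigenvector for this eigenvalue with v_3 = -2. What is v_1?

1

M − 4I = [[-12, 0, -6], [0, -2, 0], [18, 0, 9]].
Solving (M − 4I)v = 0 gives the eigenspace spanned by (1, 0, -2).
With v_3 = -2, v = (1, 0, -2), so v_1 = 1.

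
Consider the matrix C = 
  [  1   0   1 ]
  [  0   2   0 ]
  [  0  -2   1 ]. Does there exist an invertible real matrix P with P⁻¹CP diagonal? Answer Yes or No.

Characteristic polynomial: p(t) = t^3 - 4t^2 + 5t - 2 = (t - 2)(t - 1)^2.
t = 1 has algebraic multiplicity 2; rank(C − 1I) = 2, so geometric multiplicity = 1.
Geometric multiplicity < algebraic multiplicity, so C is not diagonalizable.

No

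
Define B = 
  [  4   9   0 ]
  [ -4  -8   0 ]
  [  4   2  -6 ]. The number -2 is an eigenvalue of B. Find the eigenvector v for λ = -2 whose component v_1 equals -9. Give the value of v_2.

B + 2I = [[6, 9, 0], [-4, -6, 0], [4, 2, -4]].
Solving (B + 2I)v = 0 gives the eigenspace spanned by (-9, 6, -6).
With v_1 = -9, v = (-9, 6, -6), so v_2 = 6.

6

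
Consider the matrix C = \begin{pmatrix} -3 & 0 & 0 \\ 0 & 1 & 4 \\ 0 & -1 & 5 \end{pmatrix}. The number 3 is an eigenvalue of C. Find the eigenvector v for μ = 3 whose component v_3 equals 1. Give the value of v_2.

C − 3I = [[-6, 0, 0], [0, -2, 4], [0, -1, 2]].
Solving (C − 3I)v = 0 gives the eigenspace spanned by (0, 2, 1).
With v_3 = 1, v = (0, 2, 1), so v_2 = 2.

2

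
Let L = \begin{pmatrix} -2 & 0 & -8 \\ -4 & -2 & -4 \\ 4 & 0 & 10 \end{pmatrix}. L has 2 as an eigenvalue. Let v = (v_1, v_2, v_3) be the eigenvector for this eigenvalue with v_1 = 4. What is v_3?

-2

L − 2I = [[-4, 0, -8], [-4, -4, -4], [4, 0, 8]].
Solving (L − 2I)v = 0 gives the eigenspace spanned by (4, -2, -2).
With v_1 = 4, v = (4, -2, -2), so v_3 = -2.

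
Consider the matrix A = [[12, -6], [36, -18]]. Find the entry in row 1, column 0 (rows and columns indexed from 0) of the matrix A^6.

Characteristic polynomial: r^2 + 6r = r(r + 6), so the eigenvalues are -6, 0.
r=0: eigenvector (1, 2).
r=-6: eigenvector (1, 3).
P = [[1, 1], [2, 3]], D = diag(0, -6), P⁻¹ = [[3, -1], [-2, 1]].
A⁶ = P·diag(0, 46656)·P⁻¹ = [[-93312, 46656], [-279936, 139968]].
The requested entry is -279936.

-279936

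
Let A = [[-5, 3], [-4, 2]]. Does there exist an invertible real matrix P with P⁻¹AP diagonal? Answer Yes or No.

Characteristic polynomial: p(r) = r^2 + 3r + 2 = (r + 1)(r + 2).
All 2 eigenvalues are distinct, so A is diagonalizable.

Yes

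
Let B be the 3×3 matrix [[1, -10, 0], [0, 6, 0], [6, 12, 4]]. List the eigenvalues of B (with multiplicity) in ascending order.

Characteristic polynomial: p(μ) = μ^3 - 11μ^2 + 34μ - 24 = (μ - 6)(μ - 4)(μ - 1).
Roots (with multiplicity): 1, 4, 6.

1, 4, 6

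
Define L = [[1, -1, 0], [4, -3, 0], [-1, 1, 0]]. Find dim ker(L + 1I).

L + 1I = [[2, -1, 0], [4, -2, 0], [-1, 1, 1]].
This matrix has rank 2, so its null space has dimension 3 − 2 = 1.

1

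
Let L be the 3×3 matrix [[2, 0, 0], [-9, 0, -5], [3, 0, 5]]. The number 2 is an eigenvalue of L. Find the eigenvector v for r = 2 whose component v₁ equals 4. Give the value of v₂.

-8

L − 2I = [[0, 0, 0], [-9, -2, -5], [3, 0, 3]].
Solving (L − 2I)v = 0 gives the eigenspace spanned by (4, -8, -4).
With v₁ = 4, v = (4, -8, -4), so v₂ = -8.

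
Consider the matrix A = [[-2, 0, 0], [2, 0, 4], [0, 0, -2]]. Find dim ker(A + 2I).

2

A + 2I = [[0, 0, 0], [2, 2, 4], [0, 0, 0]].
This matrix has rank 1, so its null space has dimension 3 − 1 = 2.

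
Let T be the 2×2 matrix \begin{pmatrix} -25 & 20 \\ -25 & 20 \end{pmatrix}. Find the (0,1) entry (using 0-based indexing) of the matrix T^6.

Characteristic polynomial: λ^2 + 5λ = λ(λ + 5), so the eigenvalues are -5, 0.
λ=0: eigenvector (4, 5).
λ=-5: eigenvector (1, 1).
P = [[4, 1], [5, 1]], D = diag(0, -5), P⁻¹ = [[-1, 1], [5, -4]].
T⁶ = P·diag(0, 15625)·P⁻¹ = [[78125, -62500], [78125, -62500]].
The requested entry is -62500.

-62500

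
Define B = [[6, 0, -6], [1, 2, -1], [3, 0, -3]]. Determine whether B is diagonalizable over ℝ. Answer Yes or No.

Yes

Characteristic polynomial: p(λ) = λ^3 - 5λ^2 + 6λ = λ(λ - 3)(λ - 2).
All 3 eigenvalues are distinct, so B is diagonalizable.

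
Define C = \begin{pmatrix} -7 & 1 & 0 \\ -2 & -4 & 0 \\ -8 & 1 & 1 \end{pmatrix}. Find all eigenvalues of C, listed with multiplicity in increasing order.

-6, -5, 1

Characteristic polynomial: p(r) = r^3 + 10r^2 + 19r - 30 = (r - 1)(r + 5)(r + 6).
Roots (with multiplicity): -6, -5, 1.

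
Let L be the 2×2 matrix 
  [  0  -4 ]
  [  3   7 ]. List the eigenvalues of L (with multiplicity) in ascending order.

3, 4

Characteristic polynomial: p(μ) = μ^2 - 7μ + 12 = (μ - 4)(μ - 3).
Roots (with multiplicity): 3, 4.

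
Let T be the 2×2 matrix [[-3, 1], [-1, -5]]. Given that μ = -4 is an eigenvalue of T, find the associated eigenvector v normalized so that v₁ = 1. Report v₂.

T + 4I = [[1, 1], [-1, -1]].
Solving (T + 4I)v = 0 gives the eigenspace spanned by (1, -1).
With v₁ = 1, v = (1, -1), so v₂ = -1.

-1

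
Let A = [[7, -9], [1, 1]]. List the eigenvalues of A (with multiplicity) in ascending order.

Characteristic polynomial: p(λ) = λ^2 - 8λ + 16 = (λ - 4)^2.
Roots (with multiplicity): 4, 4.

4, 4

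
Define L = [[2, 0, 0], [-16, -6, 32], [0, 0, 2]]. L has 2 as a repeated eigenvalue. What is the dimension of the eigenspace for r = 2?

2

L − 2I = [[0, 0, 0], [-16, -8, 32], [0, 0, 0]].
This matrix has rank 1, so its null space has dimension 3 − 1 = 2.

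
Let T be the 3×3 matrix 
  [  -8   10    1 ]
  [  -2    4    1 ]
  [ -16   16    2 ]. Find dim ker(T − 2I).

T − 2I = [[-10, 10, 1], [-2, 2, 1], [-16, 16, 0]].
This matrix has rank 2, so its null space has dimension 3 − 2 = 1.

1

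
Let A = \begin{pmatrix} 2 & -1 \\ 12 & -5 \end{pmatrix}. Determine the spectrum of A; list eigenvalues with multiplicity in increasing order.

Characteristic polynomial: p(μ) = μ^2 + 3μ + 2 = (μ + 1)(μ + 2).
Roots (with multiplicity): -2, -1.

-2, -1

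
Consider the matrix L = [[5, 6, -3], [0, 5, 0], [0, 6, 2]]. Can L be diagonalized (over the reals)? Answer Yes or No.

Yes

Characteristic polynomial: p(μ) = μ^3 - 12μ^2 + 45μ - 50 = (μ - 5)^2(μ - 2).
μ = 5 has algebraic multiplicity 2; rank(L − 5I) = 1, so geometric multiplicity = 2.
Every eigenvalue has geometric = algebraic multiplicity, so L is diagonalizable.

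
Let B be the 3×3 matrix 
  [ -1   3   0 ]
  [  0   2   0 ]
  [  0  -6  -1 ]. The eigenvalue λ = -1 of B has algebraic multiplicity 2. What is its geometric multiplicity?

B + 1I = [[0, 3, 0], [0, 3, 0], [0, -6, 0]].
This matrix has rank 1, so its null space has dimension 3 − 1 = 2.

2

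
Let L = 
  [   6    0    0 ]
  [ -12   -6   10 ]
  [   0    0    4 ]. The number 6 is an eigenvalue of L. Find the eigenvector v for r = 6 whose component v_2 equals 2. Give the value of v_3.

0

L − 6I = [[0, 0, 0], [-12, -12, 10], [0, 0, -2]].
Solving (L − 6I)v = 0 gives the eigenspace spanned by (-2, 2, 0).
With v_2 = 2, v = (-2, 2, 0), so v_3 = 0.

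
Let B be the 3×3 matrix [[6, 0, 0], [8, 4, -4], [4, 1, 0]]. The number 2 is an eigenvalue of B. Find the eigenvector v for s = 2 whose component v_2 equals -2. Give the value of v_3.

B − 2I = [[4, 0, 0], [8, 2, -4], [4, 1, -2]].
Solving (B − 2I)v = 0 gives the eigenspace spanned by (0, -2, -1).
With v_2 = -2, v = (0, -2, -1), so v_3 = -1.

-1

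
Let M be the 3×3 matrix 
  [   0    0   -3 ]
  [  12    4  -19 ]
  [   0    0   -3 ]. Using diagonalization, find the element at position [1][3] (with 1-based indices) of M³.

Characteristic polynomial: μ^3 - μ^2 - 12μ = μ(μ - 4)(μ + 3), so the eigenvalues are -3, 0, 4.
μ=0: eigenvector (1, -3, 0).
μ=4: eigenvector (0, 1, 0).
μ=-3: eigenvector (1, 1, 1).
P = [[1, 0, 1], [-3, 1, 1], [0, 0, 1]], D = diag(0, 4, -3), P⁻¹ = [[1, 0, -1], [3, 1, -4], [0, 0, 1]].
M³ = P·diag(0, 64, -27)·P⁻¹ = [[0, 0, -27], [192, 64, -283], [0, 0, -27]].
The requested entry is -27.

-27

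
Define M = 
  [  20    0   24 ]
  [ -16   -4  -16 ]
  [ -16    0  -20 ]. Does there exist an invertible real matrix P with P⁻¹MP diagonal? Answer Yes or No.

Characteristic polynomial: p(μ) = μ^3 + 4μ^2 - 16μ - 64 = (μ - 4)(μ + 4)^2.
μ = -4 has algebraic multiplicity 2; rank(M + 4I) = 1, so geometric multiplicity = 2.
Every eigenvalue has geometric = algebraic multiplicity, so M is diagonalizable.

Yes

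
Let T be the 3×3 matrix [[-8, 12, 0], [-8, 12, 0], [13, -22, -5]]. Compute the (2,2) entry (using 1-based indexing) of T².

Characteristic polynomial: r^3 + r^2 - 20r = r(r - 4)(r + 5), so the eigenvalues are -5, 0, 4.
r=0: eigenvector (-3, -2, 1).
r=4: eigenvector (-1, -1, 1).
r=-5: eigenvector (0, 0, 1).
P = [[-3, -1, 0], [-2, -1, 0], [1, 1, 1]], D = diag(0, 4, -5), P⁻¹ = [[-1, 1, 0], [2, -3, 0], [-1, 2, 1]].
T² = P·diag(0, 16, 25)·P⁻¹ = [[-32, 48, 0], [-32, 48, 0], [7, 2, 25]].
The requested entry is 48.

48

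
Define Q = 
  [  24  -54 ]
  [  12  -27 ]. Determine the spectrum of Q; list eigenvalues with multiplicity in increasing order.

Characteristic polynomial: p(r) = r^2 + 3r = r(r + 3).
Roots (with multiplicity): -3, 0.

-3, 0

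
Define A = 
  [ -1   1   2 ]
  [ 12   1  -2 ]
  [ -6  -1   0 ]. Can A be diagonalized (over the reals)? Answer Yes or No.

Characteristic polynomial: p(s) = s^3 - 3s - 2 = (s - 2)(s + 1)^2.
s = -1 has algebraic multiplicity 2; rank(A + 1I) = 2, so geometric multiplicity = 1.
Geometric multiplicity < algebraic multiplicity, so A is not diagonalizable.

No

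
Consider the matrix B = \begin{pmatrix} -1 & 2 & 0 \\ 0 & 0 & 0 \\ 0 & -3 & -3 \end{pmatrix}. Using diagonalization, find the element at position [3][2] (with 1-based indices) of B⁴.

Characteristic polynomial: s^3 + 4s^2 + 3s = s(s + 1)(s + 3), so the eigenvalues are -3, -1, 0.
s=-1: eigenvector (1, 0, 0).
s=0: eigenvector (2, 1, -1).
s=-3: eigenvector (0, 0, 1).
P = [[1, 2, 0], [0, 1, 0], [0, -1, 1]], D = diag(-1, 0, -3), P⁻¹ = [[1, -2, 0], [0, 1, 0], [0, 1, 1]].
B⁴ = P·diag(1, 0, 81)·P⁻¹ = [[1, -2, 0], [0, 0, 0], [0, 81, 81]].
The requested entry is 81.

81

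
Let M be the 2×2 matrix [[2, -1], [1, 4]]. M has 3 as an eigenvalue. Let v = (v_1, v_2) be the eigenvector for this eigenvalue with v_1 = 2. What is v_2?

-2

M − 3I = [[-1, -1], [1, 1]].
Solving (M − 3I)v = 0 gives the eigenspace spanned by (2, -2).
With v_1 = 2, v = (2, -2), so v_2 = -2.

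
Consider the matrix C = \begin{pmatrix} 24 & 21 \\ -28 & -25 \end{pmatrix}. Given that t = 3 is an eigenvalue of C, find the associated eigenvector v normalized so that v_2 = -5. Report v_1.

C − 3I = [[21, 21], [-28, -28]].
Solving (C − 3I)v = 0 gives the eigenspace spanned by (5, -5).
With v_2 = -5, v = (5, -5), so v_1 = 5.

5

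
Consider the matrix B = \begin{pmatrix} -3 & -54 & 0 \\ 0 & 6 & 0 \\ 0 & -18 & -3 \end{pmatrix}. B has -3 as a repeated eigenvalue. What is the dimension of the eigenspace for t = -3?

2

B + 3I = [[0, -54, 0], [0, 9, 0], [0, -18, 0]].
This matrix has rank 1, so its null space has dimension 3 − 1 = 2.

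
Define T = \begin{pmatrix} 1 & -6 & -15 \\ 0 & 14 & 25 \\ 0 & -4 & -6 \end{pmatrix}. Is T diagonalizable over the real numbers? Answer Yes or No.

No

Characteristic polynomial: p(μ) = μ^3 - 9μ^2 + 24μ - 16 = (μ - 4)^2(μ - 1).
μ = 4 has algebraic multiplicity 2; rank(T − 4I) = 2, so geometric multiplicity = 1.
Geometric multiplicity < algebraic multiplicity, so T is not diagonalizable.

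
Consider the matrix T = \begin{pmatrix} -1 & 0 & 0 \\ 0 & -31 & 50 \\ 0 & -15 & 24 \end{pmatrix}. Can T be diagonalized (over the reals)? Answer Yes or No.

Characteristic polynomial: p(r) = r^3 + 8r^2 + 13r + 6 = (r + 1)^2(r + 6).
r = -1 has algebraic multiplicity 2; rank(T + 1I) = 1, so geometric multiplicity = 2.
Every eigenvalue has geometric = algebraic multiplicity, so T is diagonalizable.

Yes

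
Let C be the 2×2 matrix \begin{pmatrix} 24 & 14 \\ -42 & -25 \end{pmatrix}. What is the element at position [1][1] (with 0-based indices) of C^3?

-337

Characteristic polynomial: r^2 + r - 12 = (r - 3)(r + 4), so the eigenvalues are -4, 3.
r=3: eigenvector (2, -3).
r=-4: eigenvector (1, -2).
P = [[2, 1], [-3, -2]], D = diag(3, -4), P⁻¹ = [[2, 1], [-3, -2]].
C³ = P·diag(27, -64)·P⁻¹ = [[300, 182], [-546, -337]].
The requested entry is -337.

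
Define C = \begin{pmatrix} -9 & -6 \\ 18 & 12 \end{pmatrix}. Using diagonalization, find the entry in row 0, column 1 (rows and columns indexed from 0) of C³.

-54

Characteristic polynomial: s^2 - 3s = s(s - 3), so the eigenvalues are 0, 3.
s=3: eigenvector (1, -2).
s=0: eigenvector (2, -3).
P = [[1, 2], [-2, -3]], D = diag(3, 0), P⁻¹ = [[-3, -2], [2, 1]].
C³ = P·diag(27, 0)·P⁻¹ = [[-81, -54], [162, 108]].
The requested entry is -54.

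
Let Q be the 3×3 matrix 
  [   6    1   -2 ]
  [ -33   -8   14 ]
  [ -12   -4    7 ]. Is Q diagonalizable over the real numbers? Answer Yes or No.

Characteristic polynomial: p(μ) = μ^3 - 5μ^2 + 3μ + 9 = (μ - 3)^2(μ + 1).
μ = 3 has algebraic multiplicity 2; rank(Q − 3I) = 2, so geometric multiplicity = 1.
Geometric multiplicity < algebraic multiplicity, so Q is not diagonalizable.

No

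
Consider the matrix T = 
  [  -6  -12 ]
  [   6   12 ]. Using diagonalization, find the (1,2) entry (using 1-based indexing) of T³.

-432

Characteristic polynomial: μ^2 - 6μ = μ(μ - 6), so the eigenvalues are 0, 6.
μ=6: eigenvector (1, -1).
μ=0: eigenvector (2, -1).
P = [[1, 2], [-1, -1]], D = diag(6, 0), P⁻¹ = [[-1, -2], [1, 1]].
T³ = P·diag(216, 0)·P⁻¹ = [[-216, -432], [216, 432]].
The requested entry is -432.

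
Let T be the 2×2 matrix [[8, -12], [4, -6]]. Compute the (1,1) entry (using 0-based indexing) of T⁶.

-192

Characteristic polynomial: r^2 - 2r = r(r - 2), so the eigenvalues are 0, 2.
r=2: eigenvector (2, 1).
r=0: eigenvector (3, 2).
P = [[2, 3], [1, 2]], D = diag(2, 0), P⁻¹ = [[2, -3], [-1, 2]].
T⁶ = P·diag(64, 0)·P⁻¹ = [[256, -384], [128, -192]].
The requested entry is -192.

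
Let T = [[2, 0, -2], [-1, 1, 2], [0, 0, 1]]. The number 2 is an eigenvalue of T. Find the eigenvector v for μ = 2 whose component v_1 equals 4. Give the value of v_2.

-4

T − 2I = [[0, 0, -2], [-1, -1, 2], [0, 0, -1]].
Solving (T − 2I)v = 0 gives the eigenspace spanned by (4, -4, 0).
With v_1 = 4, v = (4, -4, 0), so v_2 = -4.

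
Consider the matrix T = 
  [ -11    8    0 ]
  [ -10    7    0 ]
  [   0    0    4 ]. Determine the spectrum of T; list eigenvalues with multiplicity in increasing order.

-3, -1, 4

Characteristic polynomial: p(r) = r^3 - 13r - 12 = (r - 4)(r + 1)(r + 3).
Roots (with multiplicity): -3, -1, 4.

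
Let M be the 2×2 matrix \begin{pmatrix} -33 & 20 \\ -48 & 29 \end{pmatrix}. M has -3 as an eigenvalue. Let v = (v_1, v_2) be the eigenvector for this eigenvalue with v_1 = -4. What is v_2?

-6

M + 3I = [[-30, 20], [-48, 32]].
Solving (M + 3I)v = 0 gives the eigenspace spanned by (-4, -6).
With v_1 = -4, v = (-4, -6), so v_2 = -6.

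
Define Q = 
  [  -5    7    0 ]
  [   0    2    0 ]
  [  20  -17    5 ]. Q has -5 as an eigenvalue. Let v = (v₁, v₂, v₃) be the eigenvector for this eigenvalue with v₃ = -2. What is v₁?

Q + 5I = [[0, 7, 0], [0, 7, 0], [20, -17, 10]].
Solving (Q + 5I)v = 0 gives the eigenspace spanned by (1, 0, -2).
With v₃ = -2, v = (1, 0, -2), so v₁ = 1.

1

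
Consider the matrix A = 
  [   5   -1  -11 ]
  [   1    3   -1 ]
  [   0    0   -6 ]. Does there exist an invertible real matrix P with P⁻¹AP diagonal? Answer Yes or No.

No

Characteristic polynomial: p(μ) = μ^3 - 2μ^2 - 32μ + 96 = (μ - 4)^2(μ + 6).
μ = 4 has algebraic multiplicity 2; rank(A − 4I) = 2, so geometric multiplicity = 1.
Geometric multiplicity < algebraic multiplicity, so A is not diagonalizable.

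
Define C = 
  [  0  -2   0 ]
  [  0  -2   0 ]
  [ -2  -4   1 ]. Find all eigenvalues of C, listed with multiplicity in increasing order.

Characteristic polynomial: p(λ) = λ^3 + λ^2 - 2λ = λ(λ - 1)(λ + 2).
Roots (with multiplicity): -2, 0, 1.

-2, 0, 1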